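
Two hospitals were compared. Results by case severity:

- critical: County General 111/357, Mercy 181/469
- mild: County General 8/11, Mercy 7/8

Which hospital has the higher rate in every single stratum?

Critical: County General 111/357 = 31.1%, Mercy 181/469 = 38.6% → Mercy
Mild: County General 8/11 = 72.7%, Mercy 7/8 = 87.5% → Mercy
Mercy has the higher rate in both groups.

Mercy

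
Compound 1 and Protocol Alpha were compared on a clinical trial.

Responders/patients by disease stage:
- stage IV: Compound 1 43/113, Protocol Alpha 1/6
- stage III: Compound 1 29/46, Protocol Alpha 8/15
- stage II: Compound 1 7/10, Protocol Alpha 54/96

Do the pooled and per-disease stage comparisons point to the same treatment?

Stage IV: Compound 1 43/113 = 38.1%, Protocol Alpha 1/6 = 16.7% → Compound 1
Stage III: Compound 1 29/46 = 63.0%, Protocol Alpha 8/15 = 53.3% → Compound 1
Stage II: Compound 1 7/10 = 70.0%, Protocol Alpha 54/96 = 56.2% → Compound 1
Overall: Compound 1 79/169 = 46.7%, Protocol Alpha 63/117 = 53.8% → Protocol Alpha
Compound 1 wins each disease group but Protocol Alpha wins overall — the comparison reverses. Compound 1's patients skew toward stage IV, which has a lower base rate.

No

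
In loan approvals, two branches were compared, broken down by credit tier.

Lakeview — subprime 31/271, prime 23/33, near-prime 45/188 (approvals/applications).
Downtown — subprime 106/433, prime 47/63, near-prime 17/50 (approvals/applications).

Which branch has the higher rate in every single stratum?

Downtown

Subprime: Lakeview 31/271 = 11.4%, Downtown 106/433 = 24.5% → Downtown
Prime: Lakeview 23/33 = 69.7%, Downtown 47/63 = 74.6% → Downtown
Near-prime: Lakeview 45/188 = 23.9%, Downtown 17/50 = 34.0% → Downtown
Downtown has the higher rate in all 3 groups.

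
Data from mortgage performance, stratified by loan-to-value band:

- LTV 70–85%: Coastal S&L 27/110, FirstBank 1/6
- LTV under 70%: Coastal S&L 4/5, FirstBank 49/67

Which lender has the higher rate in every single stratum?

Coastal S&L

LTV 70–85%: Coastal S&L 27/110 = 24.5%, FirstBank 1/6 = 16.7% → Coastal S&L
LTV under 70%: Coastal S&L 4/5 = 80.0%, FirstBank 49/67 = 73.1% → Coastal S&L
Coastal S&L has the higher rate in both groups.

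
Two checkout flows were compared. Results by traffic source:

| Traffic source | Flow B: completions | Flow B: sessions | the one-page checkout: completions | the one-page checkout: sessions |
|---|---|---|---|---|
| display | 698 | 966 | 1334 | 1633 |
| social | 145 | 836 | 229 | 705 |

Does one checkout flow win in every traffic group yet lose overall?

No

Display: Flow B 698/966 = 72.3%, the one-page checkout 1334/1633 = 81.7% → the one-page checkout
Social: Flow B 145/836 = 17.3%, the one-page checkout 229/705 = 32.5% → the one-page checkout
Overall: Flow B 843/1802 = 46.8%, the one-page checkout 1563/2338 = 66.9% → the one-page checkout
The one-page checkout wins overall and in every traffic group — no reversal.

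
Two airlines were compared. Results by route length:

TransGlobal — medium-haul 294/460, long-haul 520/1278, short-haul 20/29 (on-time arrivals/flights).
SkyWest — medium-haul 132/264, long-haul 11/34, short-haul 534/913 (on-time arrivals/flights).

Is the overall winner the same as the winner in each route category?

Medium-haul: TransGlobal 294/460 = 63.9%, SkyWest 132/264 = 50.0% → TransGlobal
Long-haul: TransGlobal 520/1278 = 40.7%, SkyWest 11/34 = 32.4% → TransGlobal
Short-haul: TransGlobal 20/29 = 69.0%, SkyWest 534/913 = 58.5% → TransGlobal
Overall: TransGlobal 834/1767 = 47.2%, SkyWest 677/1211 = 55.9% → SkyWest
TransGlobal wins each route group but SkyWest wins overall — the comparison reverses. TransGlobal's flights skew toward long-haul, which has a lower base rate.

No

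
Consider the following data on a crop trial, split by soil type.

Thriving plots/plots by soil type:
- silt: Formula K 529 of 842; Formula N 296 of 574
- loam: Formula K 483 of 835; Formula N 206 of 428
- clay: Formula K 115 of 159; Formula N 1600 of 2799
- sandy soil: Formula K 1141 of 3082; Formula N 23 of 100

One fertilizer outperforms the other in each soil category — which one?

Silt: Formula K 529/842 = 62.8%, Formula N 296/574 = 51.6% → Formula K
Loam: Formula K 483/835 = 57.8%, Formula N 206/428 = 48.1% → Formula K
Clay: Formula K 115/159 = 72.3%, Formula N 1600/2799 = 57.2% → Formula K
Sandy soil: Formula K 1141/3082 = 37.0%, Formula N 23/100 = 23.0% → Formula K
Formula K has the higher rate in all 4 groups.

Formula K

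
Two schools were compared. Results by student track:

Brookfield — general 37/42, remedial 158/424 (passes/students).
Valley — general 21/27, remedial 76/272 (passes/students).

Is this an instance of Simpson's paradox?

No

General: Brookfield 37/42 = 88.1%, Valley 21/27 = 77.8% → Brookfield
Remedial: Brookfield 158/424 = 37.3%, Valley 76/272 = 27.9% → Brookfield
Overall: Brookfield 195/466 = 41.8%, Valley 97/299 = 32.4% → Brookfield
Brookfield wins overall and in every student group — no reversal.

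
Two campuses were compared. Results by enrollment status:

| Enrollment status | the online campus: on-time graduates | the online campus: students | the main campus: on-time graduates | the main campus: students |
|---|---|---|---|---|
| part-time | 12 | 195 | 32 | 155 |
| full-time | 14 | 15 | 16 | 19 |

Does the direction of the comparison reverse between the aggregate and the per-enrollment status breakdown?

Part-time: the online campus 12/195 = 6.2%, the main campus 32/155 = 20.6% → the main campus
Full-time: the online campus 14/15 = 93.3%, the main campus 16/19 = 84.2% → the online campus
Overall: the online campus 26/210 = 12.4%, the main campus 48/174 = 27.6% → the main campus
Neither sweeps: the online campus wins 1 of 2 groups, the main campus wins 1. The main campus wins overall but not every group — no Simpson reversal.

No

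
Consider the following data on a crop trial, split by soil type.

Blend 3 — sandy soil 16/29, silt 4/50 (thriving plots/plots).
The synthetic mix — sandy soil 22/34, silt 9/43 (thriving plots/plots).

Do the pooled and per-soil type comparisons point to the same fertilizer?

Sandy soil: Blend 3 16/29 = 55.2%, the synthetic mix 22/34 = 64.7% → the synthetic mix
Silt: Blend 3 4/50 = 8.0%, the synthetic mix 9/43 = 20.9% → the synthetic mix
Overall: Blend 3 20/79 = 25.3%, the synthetic mix 31/77 = 40.3% → the synthetic mix
The synthetic mix wins overall and in every soil group — no reversal.

Yes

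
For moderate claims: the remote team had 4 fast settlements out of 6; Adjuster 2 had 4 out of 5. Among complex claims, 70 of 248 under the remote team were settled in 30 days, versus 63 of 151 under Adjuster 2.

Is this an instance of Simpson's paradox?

Moderate: the remote team 4/6 = 66.7%, Adjuster 2 4/5 = 80.0% → Adjuster 2
Complex: the remote team 70/248 = 28.2%, Adjuster 2 63/151 = 41.7% → Adjuster 2
Overall: the remote team 74/254 = 29.1%, Adjuster 2 67/156 = 42.9% → Adjuster 2
Adjuster 2 wins overall and in every claim group — no reversal.

No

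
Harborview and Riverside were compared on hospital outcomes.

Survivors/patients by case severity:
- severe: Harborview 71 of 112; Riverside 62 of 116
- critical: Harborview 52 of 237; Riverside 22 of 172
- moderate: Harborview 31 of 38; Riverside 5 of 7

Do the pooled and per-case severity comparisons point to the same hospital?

Yes

Severe: Harborview 71/112 = 63.4%, Riverside 62/116 = 53.4% → Harborview
Critical: Harborview 52/237 = 21.9%, Riverside 22/172 = 12.8% → Harborview
Moderate: Harborview 31/38 = 81.6%, Riverside 5/7 = 71.4% → Harborview
Overall: Harborview 154/387 = 39.8%, Riverside 89/295 = 30.2% → Harborview
Harborview wins overall and in every case group — no reversal.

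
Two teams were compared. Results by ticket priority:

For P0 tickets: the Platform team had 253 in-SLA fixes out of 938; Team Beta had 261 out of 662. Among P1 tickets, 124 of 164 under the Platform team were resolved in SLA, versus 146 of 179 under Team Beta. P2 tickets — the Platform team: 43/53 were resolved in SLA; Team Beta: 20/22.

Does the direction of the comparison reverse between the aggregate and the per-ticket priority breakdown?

No

P0: the Platform team 253/938 = 27.0%, Team Beta 261/662 = 39.4% → Team Beta
P1: the Platform team 124/164 = 75.6%, Team Beta 146/179 = 81.6% → Team Beta
P2: the Platform team 43/53 = 81.1%, Team Beta 20/22 = 90.9% → Team Beta
Overall: the Platform team 420/1155 = 36.4%, Team Beta 427/863 = 49.5% → Team Beta
Team Beta wins overall and in every ticket group — no reversal.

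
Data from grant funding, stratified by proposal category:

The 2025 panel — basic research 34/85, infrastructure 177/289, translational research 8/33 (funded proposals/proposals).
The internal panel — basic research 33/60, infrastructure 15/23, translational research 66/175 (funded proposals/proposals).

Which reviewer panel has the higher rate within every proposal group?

the internal panel

Basic research: the 2025 panel 34/85 = 40.0%, the internal panel 33/60 = 55.0% → the internal panel
Infrastructure: the 2025 panel 177/289 = 61.2%, the internal panel 15/23 = 65.2% → the internal panel
Translational research: the 2025 panel 8/33 = 24.2%, the internal panel 66/175 = 37.7% → the internal panel
The internal panel has the higher rate in all 3 groups.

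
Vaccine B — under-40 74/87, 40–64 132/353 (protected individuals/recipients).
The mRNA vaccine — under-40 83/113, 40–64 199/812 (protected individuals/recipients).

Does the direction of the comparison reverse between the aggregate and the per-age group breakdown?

Under-40: Vaccine B 74/87 = 85.1%, the mRNA vaccine 83/113 = 73.5% → Vaccine B
40–64: Vaccine B 132/353 = 37.4%, the mRNA vaccine 199/812 = 24.5% → Vaccine B
Overall: Vaccine B 206/440 = 46.8%, the mRNA vaccine 282/925 = 30.5% → Vaccine B
Vaccine B wins overall and in every age group — no reversal.

No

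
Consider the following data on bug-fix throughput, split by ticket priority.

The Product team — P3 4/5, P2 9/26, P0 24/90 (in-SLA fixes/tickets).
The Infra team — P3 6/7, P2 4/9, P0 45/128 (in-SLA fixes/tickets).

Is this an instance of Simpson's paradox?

No

P3: the Product team 4/5 = 80.0%, the Infra team 6/7 = 85.7% → the Infra team
P2: the Product team 9/26 = 34.6%, the Infra team 4/9 = 44.4% → the Infra team
P0: the Product team 24/90 = 26.7%, the Infra team 45/128 = 35.2% → the Infra team
Overall: the Product team 37/121 = 30.6%, the Infra team 55/144 = 38.2% → the Infra team
The Infra team wins overall and in every ticket group — no reversal.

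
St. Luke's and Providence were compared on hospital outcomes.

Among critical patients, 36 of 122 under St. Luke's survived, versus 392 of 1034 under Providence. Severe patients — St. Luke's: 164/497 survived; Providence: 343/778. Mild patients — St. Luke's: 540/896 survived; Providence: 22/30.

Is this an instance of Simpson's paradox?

Critical: St. Luke's 36/122 = 29.5%, Providence 392/1034 = 37.9% → Providence
Severe: St. Luke's 164/497 = 33.0%, Providence 343/778 = 44.1% → Providence
Mild: St. Luke's 540/896 = 60.3%, Providence 22/30 = 73.3% → Providence
Overall: St. Luke's 740/1515 = 48.8%, Providence 757/1842 = 41.1% → St. Luke's
Providence wins each case group but St. Luke's wins overall — the comparison reverses. Providence's patients skew toward critical, which has a lower base rate.

Yes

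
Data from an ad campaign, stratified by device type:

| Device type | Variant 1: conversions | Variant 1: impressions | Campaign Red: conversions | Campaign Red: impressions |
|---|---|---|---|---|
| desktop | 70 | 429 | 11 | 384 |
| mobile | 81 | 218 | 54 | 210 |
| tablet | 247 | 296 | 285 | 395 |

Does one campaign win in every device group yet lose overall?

No

Desktop: Variant 1 70/429 = 16.3%, Campaign Red 11/384 = 2.9% → Variant 1
Mobile: Variant 1 81/218 = 37.2%, Campaign Red 54/210 = 25.7% → Variant 1
Tablet: Variant 1 247/296 = 83.4%, Campaign Red 285/395 = 72.2% → Variant 1
Overall: Variant 1 398/943 = 42.2%, Campaign Red 350/989 = 35.4% → Variant 1
Variant 1 wins overall and in every device group — no reversal.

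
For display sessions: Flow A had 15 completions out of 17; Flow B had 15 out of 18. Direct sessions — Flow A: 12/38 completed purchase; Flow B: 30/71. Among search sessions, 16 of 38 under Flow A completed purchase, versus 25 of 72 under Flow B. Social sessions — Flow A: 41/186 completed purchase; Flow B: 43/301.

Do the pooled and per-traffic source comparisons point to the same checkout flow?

No

Display: Flow A 15/17 = 88.2%, Flow B 15/18 = 83.3% → Flow A
Direct: Flow A 12/38 = 31.6%, Flow B 30/71 = 42.3% → Flow B
Search: Flow A 16/38 = 42.1%, Flow B 25/72 = 34.7% → Flow A
Social: Flow A 41/186 = 22.0%, Flow B 43/301 = 14.3% → Flow A
Overall: Flow A 84/279 = 30.1%, Flow B 113/462 = 24.5% → Flow A
Neither sweeps: Flow A wins 3 of 4 groups, Flow B wins 1. Flow A wins overall but not every group — no Simpson reversal.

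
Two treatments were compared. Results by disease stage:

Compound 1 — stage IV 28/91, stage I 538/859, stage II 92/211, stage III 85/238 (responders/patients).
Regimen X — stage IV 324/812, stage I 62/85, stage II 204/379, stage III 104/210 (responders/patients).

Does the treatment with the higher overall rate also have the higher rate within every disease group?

Stage IV: Compound 1 28/91 = 30.8%, Regimen X 324/812 = 39.9% → Regimen X
Stage I: Compound 1 538/859 = 62.6%, Regimen X 62/85 = 72.9% → Regimen X
Stage II: Compound 1 92/211 = 43.6%, Regimen X 204/379 = 53.8% → Regimen X
Stage III: Compound 1 85/238 = 35.7%, Regimen X 104/210 = 49.5% → Regimen X
Overall: Compound 1 743/1399 = 53.1%, Regimen X 694/1486 = 46.7% → Compound 1
Regimen X wins each disease group but Compound 1 wins overall — the comparison reverses. Regimen X's patients skew toward stage IV, which has a lower base rate.

No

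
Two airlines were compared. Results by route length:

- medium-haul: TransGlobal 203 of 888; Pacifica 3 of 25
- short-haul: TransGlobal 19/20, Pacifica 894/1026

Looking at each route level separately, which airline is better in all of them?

TransGlobal

Medium-haul: TransGlobal 203/888 = 22.9%, Pacifica 3/25 = 12.0% → TransGlobal
Short-haul: TransGlobal 19/20 = 95.0%, Pacifica 894/1026 = 87.1% → TransGlobal
TransGlobal has the higher rate in both groups.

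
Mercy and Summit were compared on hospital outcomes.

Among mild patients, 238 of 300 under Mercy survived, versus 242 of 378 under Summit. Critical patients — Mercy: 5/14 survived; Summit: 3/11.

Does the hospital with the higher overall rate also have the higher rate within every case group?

Mild: Mercy 238/300 = 79.3%, Summit 242/378 = 64.0% → Mercy
Critical: Mercy 5/14 = 35.7%, Summit 3/11 = 27.3% → Mercy
Overall: Mercy 243/314 = 77.4%, Summit 245/389 = 63.0% → Mercy
Mercy wins overall and in every case group — no reversal.

Yes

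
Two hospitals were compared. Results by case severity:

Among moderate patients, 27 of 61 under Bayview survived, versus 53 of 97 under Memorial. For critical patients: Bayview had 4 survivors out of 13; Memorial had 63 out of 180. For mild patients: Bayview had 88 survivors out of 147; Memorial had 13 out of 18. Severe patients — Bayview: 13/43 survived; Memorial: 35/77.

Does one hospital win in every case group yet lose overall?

Moderate: Bayview 27/61 = 44.3%, Memorial 53/97 = 54.6% → Memorial
Critical: Bayview 4/13 = 30.8%, Memorial 63/180 = 35.0% → Memorial
Mild: Bayview 88/147 = 59.9%, Memorial 13/18 = 72.2% → Memorial
Severe: Bayview 13/43 = 30.2%, Memorial 35/77 = 45.5% → Memorial
Overall: Bayview 132/264 = 50.0%, Memorial 164/372 = 44.1% → Bayview
Memorial wins each case group but Bayview wins overall — the comparison reverses. Memorial's patients skew toward critical, which has a lower base rate.

Yes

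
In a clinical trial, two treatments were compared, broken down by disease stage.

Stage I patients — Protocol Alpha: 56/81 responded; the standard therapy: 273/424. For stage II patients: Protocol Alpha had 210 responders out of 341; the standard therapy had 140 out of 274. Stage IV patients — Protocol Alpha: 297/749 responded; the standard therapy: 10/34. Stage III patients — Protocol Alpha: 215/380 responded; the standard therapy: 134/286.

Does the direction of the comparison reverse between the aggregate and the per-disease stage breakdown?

Yes

Stage I: Protocol Alpha 56/81 = 69.1%, the standard therapy 273/424 = 64.4% → Protocol Alpha
Stage II: Protocol Alpha 210/341 = 61.6%, the standard therapy 140/274 = 51.1% → Protocol Alpha
Stage IV: Protocol Alpha 297/749 = 39.7%, the standard therapy 10/34 = 29.4% → Protocol Alpha
Stage III: Protocol Alpha 215/380 = 56.6%, the standard therapy 134/286 = 46.9% → Protocol Alpha
Overall: Protocol Alpha 778/1551 = 50.2%, the standard therapy 557/1018 = 54.7% → the standard therapy
Protocol Alpha wins each disease group but the standard therapy wins overall — the comparison reverses. Protocol Alpha's patients skew toward stage IV, which has a lower base rate.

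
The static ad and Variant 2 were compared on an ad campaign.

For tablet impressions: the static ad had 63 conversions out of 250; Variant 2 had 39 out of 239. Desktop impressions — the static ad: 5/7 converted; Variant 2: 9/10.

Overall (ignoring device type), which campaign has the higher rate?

Tablet: the static ad 63/250 = 25.2%, Variant 2 39/239 = 16.3% → the static ad
Desktop: the static ad 5/7 = 71.4%, Variant 2 9/10 = 90.0% → Variant 2
Overall: the static ad 68/257 = 26.5%, Variant 2 48/249 = 19.3% → the static ad
(Neither sweeps every device group, but the static ad has the higher pooled rate.)

the static ad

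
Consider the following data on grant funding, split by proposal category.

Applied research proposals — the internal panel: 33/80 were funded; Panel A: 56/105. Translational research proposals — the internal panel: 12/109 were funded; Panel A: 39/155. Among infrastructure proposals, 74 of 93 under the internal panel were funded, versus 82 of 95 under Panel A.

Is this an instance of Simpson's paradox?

Applied research: the internal panel 33/80 = 41.2%, Panel A 56/105 = 53.3% → Panel A
Translational research: the internal panel 12/109 = 11.0%, Panel A 39/155 = 25.2% → Panel A
Infrastructure: the internal panel 74/93 = 79.6%, Panel A 82/95 = 86.3% → Panel A
Overall: the internal panel 119/282 = 42.2%, Panel A 177/355 = 49.9% → Panel A
Panel A wins overall and in every proposal group — no reversal.

No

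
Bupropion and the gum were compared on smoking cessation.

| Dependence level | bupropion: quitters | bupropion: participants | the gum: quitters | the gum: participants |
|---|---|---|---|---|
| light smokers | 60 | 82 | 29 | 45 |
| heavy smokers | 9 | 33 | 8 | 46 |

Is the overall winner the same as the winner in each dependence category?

Light smokers: bupropion 60/82 = 73.2%, the gum 29/45 = 64.4% → bupropion
Heavy smokers: bupropion 9/33 = 27.3%, the gum 8/46 = 17.4% → bupropion
Overall: bupropion 69/115 = 60.0%, the gum 37/91 = 40.7% → bupropion
Bupropion wins overall and in every dependence group — no reversal.

Yes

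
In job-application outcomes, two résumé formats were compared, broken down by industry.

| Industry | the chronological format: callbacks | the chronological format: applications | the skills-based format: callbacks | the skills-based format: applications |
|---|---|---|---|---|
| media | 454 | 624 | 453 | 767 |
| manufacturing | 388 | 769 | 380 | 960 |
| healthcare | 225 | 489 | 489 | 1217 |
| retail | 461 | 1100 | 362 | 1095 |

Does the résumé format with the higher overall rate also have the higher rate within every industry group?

Yes

Media: the chronological format 454/624 = 72.8%, the skills-based format 453/767 = 59.1% → the chronological format
Manufacturing: the chronological format 388/769 = 50.5%, the skills-based format 380/960 = 39.6% → the chronological format
Healthcare: the chronological format 225/489 = 46.0%, the skills-based format 489/1217 = 40.2% → the chronological format
Retail: the chronological format 461/1100 = 41.9%, the skills-based format 362/1095 = 33.1% → the chronological format
Overall: the chronological format 1528/2982 = 51.2%, the skills-based format 1684/4039 = 41.7% → the chronological format
The chronological format wins overall and in every industry group — no reversal.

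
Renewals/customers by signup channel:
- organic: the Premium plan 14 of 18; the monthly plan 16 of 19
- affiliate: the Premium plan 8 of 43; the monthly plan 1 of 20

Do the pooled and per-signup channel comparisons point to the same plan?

Organic: the Premium plan 14/18 = 77.8%, the monthly plan 16/19 = 84.2% → the monthly plan
Affiliate: the Premium plan 8/43 = 18.6%, the monthly plan 1/20 = 5.0% → the Premium plan
Overall: the Premium plan 22/61 = 36.1%, the monthly plan 17/39 = 43.6% → the monthly plan
Neither sweeps: the Premium plan wins 1 of 2 groups, the monthly plan wins 1. The monthly plan wins overall but not every group — no Simpson reversal.

No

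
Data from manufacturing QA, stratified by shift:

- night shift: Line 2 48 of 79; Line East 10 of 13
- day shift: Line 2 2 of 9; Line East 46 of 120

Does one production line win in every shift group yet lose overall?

Night shift: Line 2 48/79 = 60.8%, Line East 10/13 = 76.9% → Line East
Day shift: Line 2 2/9 = 22.2%, Line East 46/120 = 38.3% → Line East
Overall: Line 2 50/88 = 56.8%, Line East 56/133 = 42.1% → Line 2
Line East wins each shift group but Line 2 wins overall — the comparison reverses. Line East's units skew toward day shift, which has a lower base rate.

Yes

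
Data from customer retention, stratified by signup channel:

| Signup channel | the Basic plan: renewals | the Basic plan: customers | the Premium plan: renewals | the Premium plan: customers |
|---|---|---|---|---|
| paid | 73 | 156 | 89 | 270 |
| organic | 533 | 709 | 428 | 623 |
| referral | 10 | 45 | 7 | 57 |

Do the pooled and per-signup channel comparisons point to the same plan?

Yes

Paid: the Basic plan 73/156 = 46.8%, the Premium plan 89/270 = 33.0% → the Basic plan
Organic: the Basic plan 533/709 = 75.2%, the Premium plan 428/623 = 68.7% → the Basic plan
Referral: the Basic plan 10/45 = 22.2%, the Premium plan 7/57 = 12.3% → the Basic plan
Overall: the Basic plan 616/910 = 67.7%, the Premium plan 524/950 = 55.2% → the Basic plan
The Basic plan wins overall and in every signup group — no reversal.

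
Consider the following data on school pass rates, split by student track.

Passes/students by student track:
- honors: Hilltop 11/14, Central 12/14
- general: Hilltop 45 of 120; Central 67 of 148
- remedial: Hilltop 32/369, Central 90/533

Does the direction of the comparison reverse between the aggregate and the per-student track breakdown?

No

Honors: Hilltop 11/14 = 78.6%, Central 12/14 = 85.7% → Central
General: Hilltop 45/120 = 37.5%, Central 67/148 = 45.3% → Central
Remedial: Hilltop 32/369 = 8.7%, Central 90/533 = 16.9% → Central
Overall: Hilltop 88/503 = 17.5%, Central 169/695 = 24.3% → Central
Central wins overall and in every student group — no reversal.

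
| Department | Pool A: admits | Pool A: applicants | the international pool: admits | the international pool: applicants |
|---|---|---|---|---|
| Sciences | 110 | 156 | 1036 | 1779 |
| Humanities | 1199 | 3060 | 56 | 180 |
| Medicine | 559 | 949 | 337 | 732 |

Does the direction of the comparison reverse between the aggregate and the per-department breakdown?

Sciences: Pool A 110/156 = 70.5%, the international pool 1036/1779 = 58.2% → Pool A
Humanities: Pool A 1199/3060 = 39.2%, the international pool 56/180 = 31.1% → Pool A
Medicine: Pool A 559/949 = 58.9%, the international pool 337/732 = 46.0% → Pool A
Overall: Pool A 1868/4165 = 44.8%, the international pool 1429/2691 = 53.1% → the international pool
Pool A wins each department group but the international pool wins overall — the comparison reverses. Pool A's applicants skew toward Humanities, which has a lower base rate.

Yes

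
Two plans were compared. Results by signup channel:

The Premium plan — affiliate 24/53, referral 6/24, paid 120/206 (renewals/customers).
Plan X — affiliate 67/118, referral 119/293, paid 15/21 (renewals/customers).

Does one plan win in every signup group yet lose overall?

Yes

Affiliate: the Premium plan 24/53 = 45.3%, Plan X 67/118 = 56.8% → Plan X
Referral: the Premium plan 6/24 = 25.0%, Plan X 119/293 = 40.6% → Plan X
Paid: the Premium plan 120/206 = 58.3%, Plan X 15/21 = 71.4% → Plan X
Overall: the Premium plan 150/283 = 53.0%, Plan X 201/432 = 46.5% → the Premium plan
Plan X wins each signup group but the Premium plan wins overall — the comparison reverses. Plan X's customers skew toward referral, which has a lower base rate.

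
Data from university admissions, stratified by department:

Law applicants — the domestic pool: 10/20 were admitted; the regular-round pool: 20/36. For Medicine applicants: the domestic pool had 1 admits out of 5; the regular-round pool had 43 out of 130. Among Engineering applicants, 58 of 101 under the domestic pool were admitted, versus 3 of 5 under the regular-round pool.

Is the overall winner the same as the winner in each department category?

No

Law: the domestic pool 10/20 = 50.0%, the regular-round pool 20/36 = 55.6% → the regular-round pool
Medicine: the domestic pool 1/5 = 20.0%, the regular-round pool 43/130 = 33.1% → the regular-round pool
Engineering: the domestic pool 58/101 = 57.4%, the regular-round pool 3/5 = 60.0% → the regular-round pool
Overall: the domestic pool 69/126 = 54.8%, the regular-round pool 66/171 = 38.6% → the domestic pool
The regular-round pool wins each department group but the domestic pool wins overall — the comparison reverses. The regular-round pool's applicants skew toward Medicine, which has a lower base rate.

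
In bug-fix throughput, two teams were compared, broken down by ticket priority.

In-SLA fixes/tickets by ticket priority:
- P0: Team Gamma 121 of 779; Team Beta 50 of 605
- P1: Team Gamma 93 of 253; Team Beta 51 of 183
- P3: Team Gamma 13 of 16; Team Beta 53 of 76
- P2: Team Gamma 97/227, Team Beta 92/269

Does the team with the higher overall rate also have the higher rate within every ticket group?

Yes

P0: Team Gamma 121/779 = 15.5%, Team Beta 50/605 = 8.3% → Team Gamma
P1: Team Gamma 93/253 = 36.8%, Team Beta 51/183 = 27.9% → Team Gamma
P3: Team Gamma 13/16 = 81.2%, Team Beta 53/76 = 69.7% → Team Gamma
P2: Team Gamma 97/227 = 42.7%, Team Beta 92/269 = 34.2% → Team Gamma
Overall: Team Gamma 324/1275 = 25.4%, Team Beta 246/1133 = 21.7% → Team Gamma
Team Gamma wins overall and in every ticket group — no reversal.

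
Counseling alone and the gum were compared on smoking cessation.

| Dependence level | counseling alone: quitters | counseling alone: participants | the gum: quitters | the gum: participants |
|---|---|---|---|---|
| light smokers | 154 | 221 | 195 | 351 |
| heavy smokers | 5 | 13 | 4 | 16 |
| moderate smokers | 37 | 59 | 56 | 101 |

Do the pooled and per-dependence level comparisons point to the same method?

Yes

Light smokers: counseling alone 154/221 = 69.7%, the gum 195/351 = 55.6% → counseling alone
Heavy smokers: counseling alone 5/13 = 38.5%, the gum 4/16 = 25.0% → counseling alone
Moderate smokers: counseling alone 37/59 = 62.7%, the gum 56/101 = 55.4% → counseling alone
Overall: counseling alone 196/293 = 66.9%, the gum 255/468 = 54.5% → counseling alone
Counseling alone wins overall and in every dependence group — no reversal.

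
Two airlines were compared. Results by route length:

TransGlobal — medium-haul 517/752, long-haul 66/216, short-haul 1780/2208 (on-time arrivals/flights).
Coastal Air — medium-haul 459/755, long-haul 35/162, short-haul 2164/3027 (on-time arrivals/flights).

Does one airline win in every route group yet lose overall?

Medium-haul: TransGlobal 517/752 = 68.8%, Coastal Air 459/755 = 60.8% → TransGlobal
Long-haul: TransGlobal 66/216 = 30.6%, Coastal Air 35/162 = 21.6% → TransGlobal
Short-haul: TransGlobal 1780/2208 = 80.6%, Coastal Air 2164/3027 = 71.5% → TransGlobal
Overall: TransGlobal 2363/3176 = 74.4%, Coastal Air 2658/3944 = 67.4% → TransGlobal
TransGlobal wins overall and in every route group — no reversal.

No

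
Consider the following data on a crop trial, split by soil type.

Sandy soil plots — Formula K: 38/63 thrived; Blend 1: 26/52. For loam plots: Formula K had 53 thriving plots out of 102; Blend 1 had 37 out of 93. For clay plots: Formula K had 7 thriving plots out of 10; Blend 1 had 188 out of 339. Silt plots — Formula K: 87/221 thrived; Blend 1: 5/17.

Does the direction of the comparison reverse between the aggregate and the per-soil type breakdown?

Sandy soil: Formula K 38/63 = 60.3%, Blend 1 26/52 = 50.0% → Formula K
Loam: Formula K 53/102 = 52.0%, Blend 1 37/93 = 39.8% → Formula K
Clay: Formula K 7/10 = 70.0%, Blend 1 188/339 = 55.5% → Formula K
Silt: Formula K 87/221 = 39.4%, Blend 1 5/17 = 29.4% → Formula K
Overall: Formula K 185/396 = 46.7%, Blend 1 256/501 = 51.1% → Blend 1
Formula K wins each soil group but Blend 1 wins overall — the comparison reverses. Formula K's plots skew toward silt, which has a lower base rate.

Yes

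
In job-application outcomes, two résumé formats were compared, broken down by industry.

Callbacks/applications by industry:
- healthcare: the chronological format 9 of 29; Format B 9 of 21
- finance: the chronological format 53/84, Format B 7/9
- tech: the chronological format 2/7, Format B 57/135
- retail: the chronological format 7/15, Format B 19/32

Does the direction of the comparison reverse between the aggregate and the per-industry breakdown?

Yes

Healthcare: the chronological format 9/29 = 31.0%, Format B 9/21 = 42.9% → Format B
Finance: the chronological format 53/84 = 63.1%, Format B 7/9 = 77.8% → Format B
Tech: the chronological format 2/7 = 28.6%, Format B 57/135 = 42.2% → Format B
Retail: the chronological format 7/15 = 46.7%, Format B 19/32 = 59.4% → Format B
Overall: the chronological format 71/135 = 52.6%, Format B 92/197 = 46.7% → the chronological format
Format B wins each industry group but the chronological format wins overall — the comparison reverses. Format B's applications skew toward tech, which has a lower base rate.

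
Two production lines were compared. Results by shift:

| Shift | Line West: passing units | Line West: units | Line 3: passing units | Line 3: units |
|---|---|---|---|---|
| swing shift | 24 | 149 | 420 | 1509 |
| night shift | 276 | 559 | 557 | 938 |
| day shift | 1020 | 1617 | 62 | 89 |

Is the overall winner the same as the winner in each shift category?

Swing shift: Line West 24/149 = 16.1%, Line 3 420/1509 = 27.8% → Line 3
Night shift: Line West 276/559 = 49.4%, Line 3 557/938 = 59.4% → Line 3
Day shift: Line West 1020/1617 = 63.1%, Line 3 62/89 = 69.7% → Line 3
Overall: Line West 1320/2325 = 56.8%, Line 3 1039/2536 = 41.0% → Line West
Line 3 wins each shift group but Line West wins overall — the comparison reverses. Line 3's units skew toward swing shift, which has a lower base rate.

No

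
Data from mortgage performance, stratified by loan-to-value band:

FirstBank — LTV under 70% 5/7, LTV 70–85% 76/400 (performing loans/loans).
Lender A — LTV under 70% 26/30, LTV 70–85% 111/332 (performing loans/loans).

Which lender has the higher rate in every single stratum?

LTV under 70%: FirstBank 5/7 = 71.4%, Lender A 26/30 = 86.7% → Lender A
LTV 70–85%: FirstBank 76/400 = 19.0%, Lender A 111/332 = 33.4% → Lender A
Lender A has the higher rate in both groups.

Lender A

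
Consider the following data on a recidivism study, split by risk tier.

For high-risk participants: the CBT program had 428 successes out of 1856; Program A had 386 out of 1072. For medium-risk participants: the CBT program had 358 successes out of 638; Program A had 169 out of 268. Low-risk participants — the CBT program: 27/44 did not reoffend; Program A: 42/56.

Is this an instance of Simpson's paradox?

High-risk: the CBT program 428/1856 = 23.1%, Program A 386/1072 = 36.0% → Program A
Medium-risk: the CBT program 358/638 = 56.1%, Program A 169/268 = 63.1% → Program A
Low-risk: the CBT program 27/44 = 61.4%, Program A 42/56 = 75.0% → Program A
Overall: the CBT program 813/2538 = 32.0%, Program A 597/1396 = 42.8% → Program A
Program A wins overall and in every risk group — no reversal.

No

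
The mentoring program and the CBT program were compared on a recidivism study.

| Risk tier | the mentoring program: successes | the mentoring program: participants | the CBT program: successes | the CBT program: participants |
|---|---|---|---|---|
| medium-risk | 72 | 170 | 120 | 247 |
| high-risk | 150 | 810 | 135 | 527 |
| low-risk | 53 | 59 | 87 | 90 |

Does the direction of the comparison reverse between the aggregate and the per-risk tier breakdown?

No

Medium-risk: the mentoring program 72/170 = 42.4%, the CBT program 120/247 = 48.6% → the CBT program
High-risk: the mentoring program 150/810 = 18.5%, the CBT program 135/527 = 25.6% → the CBT program
Low-risk: the mentoring program 53/59 = 89.8%, the CBT program 87/90 = 96.7% → the CBT program
Overall: the mentoring program 275/1039 = 26.5%, the CBT program 342/864 = 39.6% → the CBT program
The CBT program wins overall and in every risk group — no reversal.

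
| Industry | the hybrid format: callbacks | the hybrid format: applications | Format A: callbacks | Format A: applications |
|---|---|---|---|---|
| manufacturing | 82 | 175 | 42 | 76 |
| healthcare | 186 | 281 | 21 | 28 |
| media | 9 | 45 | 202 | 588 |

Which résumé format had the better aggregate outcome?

Manufacturing: the hybrid format 82/175 = 46.9%, Format A 42/76 = 55.3% → Format A
Healthcare: the hybrid format 186/281 = 66.2%, Format A 21/28 = 75.0% → Format A
Media: the hybrid format 9/45 = 20.0%, Format A 202/588 = 34.4% → Format A
Overall: the hybrid format 277/501 = 55.3%, Format A 265/692 = 38.3% → the hybrid format
(Format A wins every industry group but the hybrid format wins overall — Format A's applications skew toward the low-rate media group.)

the hybrid format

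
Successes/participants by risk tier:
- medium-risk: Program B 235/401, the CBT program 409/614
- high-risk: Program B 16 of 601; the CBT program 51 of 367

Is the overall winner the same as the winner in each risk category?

Medium-risk: Program B 235/401 = 58.6%, the CBT program 409/614 = 66.6% → the CBT program
High-risk: Program B 16/601 = 2.7%, the CBT program 51/367 = 13.9% → the CBT program
Overall: Program B 251/1002 = 25.0%, the CBT program 460/981 = 46.9% → the CBT program
The CBT program wins overall and in every risk group — no reversal.

Yes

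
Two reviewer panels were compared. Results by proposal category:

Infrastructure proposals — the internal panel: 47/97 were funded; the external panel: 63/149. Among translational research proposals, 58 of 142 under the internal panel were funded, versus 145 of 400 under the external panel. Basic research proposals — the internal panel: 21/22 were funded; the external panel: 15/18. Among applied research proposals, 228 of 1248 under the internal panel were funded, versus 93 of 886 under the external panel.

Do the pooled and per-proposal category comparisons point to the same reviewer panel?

Infrastructure: the internal panel 47/97 = 48.5%, the external panel 63/149 = 42.3% → the internal panel
Translational research: the internal panel 58/142 = 40.8%, the external panel 145/400 = 36.2% → the internal panel
Basic research: the internal panel 21/22 = 95.5%, the external panel 15/18 = 83.3% → the internal panel
Applied research: the internal panel 228/1248 = 18.3%, the external panel 93/886 = 10.5% → the internal panel
Overall: the internal panel 354/1509 = 23.5%, the external panel 316/1453 = 21.7% → the internal panel
The internal panel wins overall and in every proposal group — no reversal.

Yes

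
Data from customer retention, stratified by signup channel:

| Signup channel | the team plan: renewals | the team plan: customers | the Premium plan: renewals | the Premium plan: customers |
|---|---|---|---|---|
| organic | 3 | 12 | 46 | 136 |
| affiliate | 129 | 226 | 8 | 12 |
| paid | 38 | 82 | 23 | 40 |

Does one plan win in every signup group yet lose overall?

Organic: the team plan 3/12 = 25.0%, the Premium plan 46/136 = 33.8% → the Premium plan
Affiliate: the team plan 129/226 = 57.1%, the Premium plan 8/12 = 66.7% → the Premium plan
Paid: the team plan 38/82 = 46.3%, the Premium plan 23/40 = 57.5% → the Premium plan
Overall: the team plan 170/320 = 53.1%, the Premium plan 77/188 = 41.0% → the team plan
The Premium plan wins each signup group but the team plan wins overall — the comparison reverses. The Premium plan's customers skew toward organic, which has a lower base rate.

Yes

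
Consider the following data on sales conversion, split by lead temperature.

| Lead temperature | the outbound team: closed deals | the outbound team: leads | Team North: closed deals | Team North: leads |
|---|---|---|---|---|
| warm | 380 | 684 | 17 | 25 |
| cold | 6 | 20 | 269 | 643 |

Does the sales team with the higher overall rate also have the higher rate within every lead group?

Warm: the outbound team 380/684 = 55.6%, Team North 17/25 = 68.0% → Team North
Cold: the outbound team 6/20 = 30.0%, Team North 269/643 = 41.8% → Team North
Overall: the outbound team 386/704 = 54.8%, Team North 286/668 = 42.8% → the outbound team
Team North wins each lead group but the outbound team wins overall — the comparison reverses. Team North's leads skew toward cold, which has a lower base rate.

No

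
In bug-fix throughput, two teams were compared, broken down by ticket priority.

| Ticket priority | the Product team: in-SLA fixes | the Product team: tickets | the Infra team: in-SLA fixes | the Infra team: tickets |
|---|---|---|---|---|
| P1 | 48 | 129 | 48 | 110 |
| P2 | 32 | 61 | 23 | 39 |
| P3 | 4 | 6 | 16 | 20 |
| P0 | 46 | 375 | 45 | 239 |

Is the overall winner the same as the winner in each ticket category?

Yes

P1: the Product team 48/129 = 37.2%, the Infra team 48/110 = 43.6% → the Infra team
P2: the Product team 32/61 = 52.5%, the Infra team 23/39 = 59.0% → the Infra team
P3: the Product team 4/6 = 66.7%, the Infra team 16/20 = 80.0% → the Infra team
P0: the Product team 46/375 = 12.3%, the Infra team 45/239 = 18.8% → the Infra team
Overall: the Product team 130/571 = 22.8%, the Infra team 132/408 = 32.4% → the Infra team
The Infra team wins overall and in every ticket group — no reversal.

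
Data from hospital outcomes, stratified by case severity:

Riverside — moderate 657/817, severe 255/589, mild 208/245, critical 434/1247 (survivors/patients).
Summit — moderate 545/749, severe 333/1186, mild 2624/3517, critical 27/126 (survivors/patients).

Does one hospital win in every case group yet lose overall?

Yes

Moderate: Riverside 657/817 = 80.4%, Summit 545/749 = 72.8% → Riverside
Severe: Riverside 255/589 = 43.3%, Summit 333/1186 = 28.1% → Riverside
Mild: Riverside 208/245 = 84.9%, Summit 2624/3517 = 74.6% → Riverside
Critical: Riverside 434/1247 = 34.8%, Summit 27/126 = 21.4% → Riverside
Overall: Riverside 1554/2898 = 53.6%, Summit 3529/5578 = 63.3% → Summit
Riverside wins each case group but Summit wins overall — the comparison reverses. Riverside's patients skew toward critical, which has a lower base rate.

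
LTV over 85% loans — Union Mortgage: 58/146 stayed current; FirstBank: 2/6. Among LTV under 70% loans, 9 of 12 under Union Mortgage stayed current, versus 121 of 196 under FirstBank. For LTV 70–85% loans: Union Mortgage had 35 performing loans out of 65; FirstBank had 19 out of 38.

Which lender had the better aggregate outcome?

LTV over 85%: Union Mortgage 58/146 = 39.7%, FirstBank 2/6 = 33.3% → Union Mortgage
LTV under 70%: Union Mortgage 9/12 = 75.0%, FirstBank 121/196 = 61.7% → Union Mortgage
LTV 70–85%: Union Mortgage 35/65 = 53.8%, FirstBank 19/38 = 50.0% → Union Mortgage
Overall: Union Mortgage 102/223 = 45.7%, FirstBank 142/240 = 59.2% → FirstBank
(Union Mortgage wins every loan-to-value group but FirstBank wins overall — Union Mortgage's loans skew toward the low-rate LTV over 85% group.)

FirstBank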